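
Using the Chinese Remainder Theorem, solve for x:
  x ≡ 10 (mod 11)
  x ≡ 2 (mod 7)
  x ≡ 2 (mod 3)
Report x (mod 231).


Moduli 11, 7, 3 are pairwise coprime; by CRT there is a unique solution modulo M = 11 · 7 · 3 = 231.
Solve pairwise, accumulating the modulus:
  Start with x ≡ 10 (mod 11).
  Combine with x ≡ 2 (mod 7): since gcd(11, 7) = 1, we get a unique residue mod 77.
    Write x = 10 + 11·t and substitute into x ≡ 2 (mod 7): 11·t ≡ 2 − 10 = -8 (mod 7).
    Reduce coefficients mod 7: 4·t ≡ 6 (mod 7).
    The inverse of 4 mod 7 is 2 (since 4·2 = 8 = 1·7 + 1), so t ≡ 2·6 = 12 ≡ 5 (mod 7).
    Then x = 10 + 11·5 = 65, valid modulo lcm(11, 7) = 77: x ≡ 65 (mod 77).
  Combine with x ≡ 2 (mod 3): since gcd(77, 3) = 1, we get a unique residue mod 231.
    Write x = 65 + 77·t and substitute into x ≡ 2 (mod 3): 77·t ≡ 2 − 65 = -63 (mod 3).
    Reduce coefficients mod 3: 2·t ≡ 0 (mod 3).
    The inverse of 2 mod 3 is 2 (since 2·2 = 4 = 1·3 + 1), so t ≡ 2·0 = 0 ≡ 0 (mod 3).
    Then x = 65 + 77·0 = 65, valid modulo lcm(77, 3) = 231: x ≡ 65 (mod 231).
Verify: 65 mod 11 = 10 ✓, 65 mod 7 = 2 ✓, 65 mod 3 = 2 ✓.

x ≡ 65 (mod 231).


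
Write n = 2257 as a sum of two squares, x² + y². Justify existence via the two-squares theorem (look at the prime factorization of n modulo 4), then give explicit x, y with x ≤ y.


Step 1: Factor n = 2257 = 37 · 61.
Step 2: Check the mod-4 condition on each prime factor: 37 ≡ 1 (mod 4), exponent 1; 61 ≡ 1 (mod 4), exponent 1.
All primes ≡ 3 (mod 4) appear to even exponent (or don't appear), so by the two-squares theorem n IS expressible as a sum of two squares.
Step 3: Build a representation. Here n = 37 · 61 is a product of primes ≡ 1 (mod 4). Each prime p ≡ 1 (mod 4) is itself a sum of two squares; find a² by testing p − a² for a perfect square:
  37: 37 − 1² = 36 = 6² ⇒ 37 = 1² + 6².
  61: 61 − 1² = 60, 61 − 2² = 57, 61 − 3² = 52, 61 − 4² = 45, 61 − 5² = 36 = 6² ⇒ 61 = 5² + 6².
  Combine using the Brahmagupta–Fibonacci identity (a² + b²)(c² + d²) = (ac − bd)² + (ad + bc)² = (ac + bd)² + (ad − bc)²:
  37 · 61 = 2257: from (1² + 6²)(5² + 6²), take (1·5 − 6·6, 1·6 + 6·5) = (5 − 36, 6 + 30) = (-31, 36); dropping signs (only squares matter) gives (31, 36); check 31² + 36² = 961 + 1296 = 2257 ✓.
Step 4: Order so x ≤ y and verify: 31² + 36² = 961 + 1296 = 2257 = n. ✓

n = 2257 = 31² + 36² (one valid representation with x ≤ y).


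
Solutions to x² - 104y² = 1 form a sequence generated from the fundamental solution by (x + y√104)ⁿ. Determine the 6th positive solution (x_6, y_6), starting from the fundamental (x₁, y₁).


Step 1: Find the fundamental solution (x₁, y₁) of x² - 104y² = 1.
  Expand √104 as a continued fraction. a₀ = ⌊√104⌋ = 10; iterate m_{k+1} = d_k·a_k − m_k, d_{k+1} = (104 − m_{k+1}²)/d_k, a_{k+1} = ⌊(a₀ + m_{k+1})/d_{k+1}⌋ (starting m₀ = 0, d₀ = 1), with convergents p_k = a_k·p_{k-1} + p_{k-2}, q_k = a_k·q_{k-1} + q_{k-2} (p₋₁ = 1, q₋₁ = 0):
  k = 0: a₀ = 10; p₀/q₀ = 10/1; p₀² − 104·q₀² = 100 − 104 = -4.
  k = 1: m = 10, d = 4, a = ⌊(10 + 10)/4⌋ = 5; p/q = (5·10 + 1)/(5·1 + 0) = 51/5; p² − 104·q² = 2601 − 2600 = 1.
  The first convergent with p² − 104·q² = 1 gives the fundamental solution (x₁, y₁) = (51, 5).
Step 2: Apply the recurrence (x_{n+1}, y_{n+1}) = (x₁x_n + 104y₁y_n, x₁y_n + y₁x_n) repeatedly.
  From (x_1, y_1) = (51, 5): x_2 = 51·51 + 104·5·5 = 5201; y_2 = 51·5 + 5·51 = 510.
  From (x_2, y_2) = (5201, 510): x_3 = 51·5201 + 104·5·510 = 530451; y_3 = 51·510 + 5·5201 = 52015.
  From (x_3, y_3) = (530451, 52015): x_4 = 51·530451 + 104·5·52015 = 54100801; y_4 = 51·52015 + 5·530451 = 5305020.
  From (x_4, y_4) = (54100801, 5305020): x_5 = 51·54100801 + 104·5·5305020 = 5517751251; y_5 = 51·5305020 + 5·54100801 = 541060025.
  From (x_5, y_5) = (5517751251, 541060025): x_6 = 51·5517751251 + 104·5·541060025 = 562756526801; y_6 = 51·541060025 + 5·5517751251 = 55182817530.
Step 3: Verify x_6² - 104·y_6² = 316694908457124631293601 - 316694908457124631293600 = 1 (should be 1). ✓

(x_1, y_1) = (51, 5); (x_6, y_6) = (562756526801, 55182817530).


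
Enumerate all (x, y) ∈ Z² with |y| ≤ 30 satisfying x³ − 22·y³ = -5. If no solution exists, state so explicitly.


The equation is x³ - 22y³ = -5. For fixed y, x³ = 22·y³ − 5, so a solution requires the RHS to be a perfect cube.
Strategy: iterate y from -30 to 30, compute RHS = 22·y³ − 5, and check whether it is a (positive or negative) perfect cube.
Check small values of y:
  y = 0: RHS = -5 is not a perfect cube.
  y = 1: RHS = 17 is not a perfect cube.
  y = -1: RHS = -27 = (-3)³ ⇒ x = -3 works.
  y = 2: RHS = 171 is not a perfect cube.
  y = -2: RHS = -181 is not a perfect cube.
  y = 3: RHS = 589 is not a perfect cube.
  y = -3: RHS = -599 is not a perfect cube.
Continuing the search up to |y| = 30 finds no further solutions beyond those listed.
Collected solutions: (-3, -1).

Solutions (with |y| ≤ 30): (-3, -1).


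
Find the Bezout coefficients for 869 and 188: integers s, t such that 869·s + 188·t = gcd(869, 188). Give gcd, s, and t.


Euclidean algorithm on (869, 188) — divide until remainder is 0:
  869 = 4 · 188 + 117
  188 = 1 · 117 + 71
  117 = 1 · 71 + 46
  71 = 1 · 46 + 25
  46 = 1 · 25 + 21
  25 = 1 · 21 + 4
  21 = 5 · 4 + 1
  4 = 4 · 1 + 0
gcd(869, 188) = 1.
Track Bezout coefficients alongside the remainders: start with r₀ = 869 = a·1 + b·0 (s = 1, t = 0) and r₁ = 188 = a·0 + b·1 (s = 0, t = 1); each new remainder r_{k+1} = r_{k-1} − q_k·r_k inherits s_{k+1} = s_{k-1} − q_k·s_k, t_{k+1} = t_{k-1} − q_k·t_k, so r_k = a·s_k + b·t_k at every step:
  q = 4: r = 117, s = 1 − 4·0 = 1, t = 0 − 4·1 = -4  (check: 869·1 + 188·(-4) = 117)
  q = 1: r = 71, s = 0 − 1·1 = -1, t = 1 − 1·(-4) = 5  (check: 869·(-1) + 188·5 = 71)
  q = 1: r = 46, s = 1 − 1·(-1) = 2, t = -4 − 1·5 = -9  (check: 869·2 + 188·(-9) = 46)
  q = 1: r = 25, s = -1 − 1·2 = -3, t = 5 − 1·(-9) = 14  (check: 869·(-3) + 188·14 = 25)
  q = 1: r = 21, s = 2 − 1·(-3) = 5, t = -9 − 1·14 = -23  (check: 869·5 + 188·(-23) = 21)
  q = 1: r = 4, s = -3 − 1·5 = -8, t = 14 − 1·(-23) = 37  (check: 869·(-8) + 188·37 = 4)
  q = 5: r = 1, s = 5 − 5·(-8) = 45, t = -23 − 5·37 = -208  (check: 869·45 + 188·(-208) = 1)
The row with r = 1 (the gcd) gives the Bezout coefficients s = 45, t = -208.
Result: 869 · (45) + 188 · (-208) = 1.

gcd(869, 188) = 1; s = 45, t = -208 (check: 869·45 + 188·(-208) = 1).


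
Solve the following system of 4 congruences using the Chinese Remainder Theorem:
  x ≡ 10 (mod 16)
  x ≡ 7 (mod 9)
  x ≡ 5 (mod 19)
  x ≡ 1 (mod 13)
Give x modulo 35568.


Product of moduli M = 16 · 9 · 19 · 13 = 35568.
Merge one congruence at a time:
  Start: x ≡ 10 (mod 16).
  Combine with x ≡ 7 (mod 9); new modulus lcm = 144.
    Write x = 10 + 16·t and substitute into x ≡ 7 (mod 9): 16·t ≡ 7 − 10 = -3 (mod 9).
    Reduce coefficients mod 9: 7·t ≡ 6 (mod 9).
    The inverse of 7 mod 9 is 4 (since 7·4 = 28 = 3·9 + 1), so t ≡ 4·6 = 24 ≡ 6 (mod 9).
    Then x = 10 + 16·6 = 106, valid modulo lcm(16, 9) = 144: x ≡ 106 (mod 144).
  Combine with x ≡ 5 (mod 19); new modulus lcm = 2736.
    Write x = 106 + 144·t and substitute into x ≡ 5 (mod 19): 144·t ≡ 5 − 106 = -101 (mod 19).
    Reduce coefficients mod 19: 11·t ≡ 13 (mod 19).
    The inverse of 11 mod 19 is 7 (since 11·7 = 77 = 4·19 + 1), so t ≡ 7·13 = 91 ≡ 15 (mod 19).
    Then x = 106 + 144·15 = 2266, valid modulo lcm(144, 19) = 2736: x ≡ 2266 (mod 2736).
  Combine with x ≡ 1 (mod 13); new modulus lcm = 35568.
    Write x = 2266 + 2736·t and substitute into x ≡ 1 (mod 13): 2736·t ≡ 1 − 2266 = -2265 (mod 13).
    Reduce coefficients mod 13: 6·t ≡ 10 (mod 13).
    The inverse of 6 mod 13 is 11 (since 6·11 = 66 = 5·13 + 1), so t ≡ 11·10 = 110 ≡ 6 (mod 13).
    Then x = 2266 + 2736·6 = 18682, valid modulo lcm(2736, 13) = 35568: x ≡ 18682 (mod 35568).
Verify against each original: 18682 mod 16 = 10, 18682 mod 9 = 7, 18682 mod 19 = 5, 18682 mod 13 = 1.

x ≡ 18682 (mod 35568).


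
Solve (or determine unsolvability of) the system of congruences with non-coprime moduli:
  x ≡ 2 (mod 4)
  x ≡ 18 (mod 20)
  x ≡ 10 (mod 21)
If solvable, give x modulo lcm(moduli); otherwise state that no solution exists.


Moduli 4, 20, 21 are not pairwise coprime, so CRT works modulo lcm(m_i) when all pairwise compatibility conditions hold.
Pairwise compatibility: gcd(m_i, m_j) must divide a_i - a_j for every pair.
Merge one congruence at a time:
  Start: x ≡ 2 (mod 4).
  Combine with x ≡ 18 (mod 20): gcd(4, 20) = 4; 18 - 2 = 16, which IS divisible by 4, so compatible.
    Write x = 2 + 4·t and substitute into x ≡ 18 (mod 20): 4·t ≡ 18 − 2 = 16 (mod 20).
    Divide the congruence (and modulus) by g = 4: 1·t ≡ 4 (mod 5).
    So t ≡ 4 (mod 5).
    Then x = 2 + 4·4 = 18, valid modulo lcm(4, 20) = 20: x ≡ 18 (mod 20).
  Combine with x ≡ 10 (mod 21): gcd(20, 21) = 1; 10 - 18 = -8, which IS divisible by 1, so compatible.
    Write x = 18 + 20·t and substitute into x ≡ 10 (mod 21): 20·t ≡ 10 − 18 = -8 (mod 21).
    Reduce coefficients mod 21: 20·t ≡ 13 (mod 21).
    The inverse of 20 mod 21 is 20 (since 20·20 = 400 = 19·21 + 1), so t ≡ 20·13 = 260 ≡ 8 (mod 21).
    Then x = 18 + 20·8 = 178, valid modulo lcm(20, 21) = 420: x ≡ 178 (mod 420).
Verify: 178 mod 4 = 2, 178 mod 20 = 18, 178 mod 21 = 10.

x ≡ 178 (mod 420).


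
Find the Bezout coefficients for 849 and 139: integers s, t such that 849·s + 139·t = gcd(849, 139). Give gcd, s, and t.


Euclidean algorithm on (849, 139) — divide until remainder is 0:
  849 = 6 · 139 + 15
  139 = 9 · 15 + 4
  15 = 3 · 4 + 3
  4 = 1 · 3 + 1
  3 = 3 · 1 + 0
gcd(849, 139) = 1.
Track Bezout coefficients alongside the remainders: start with r₀ = 849 = a·1 + b·0 (s = 1, t = 0) and r₁ = 139 = a·0 + b·1 (s = 0, t = 1); each new remainder r_{k+1} = r_{k-1} − q_k·r_k inherits s_{k+1} = s_{k-1} − q_k·s_k, t_{k+1} = t_{k-1} − q_k·t_k, so r_k = a·s_k + b·t_k at every step:
  q = 6: r = 15, s = 1 − 6·0 = 1, t = 0 − 6·1 = -6  (check: 849·1 + 139·(-6) = 15)
  q = 9: r = 4, s = 0 − 9·1 = -9, t = 1 − 9·(-6) = 55  (check: 849·(-9) + 139·55 = 4)
  q = 3: r = 3, s = 1 − 3·(-9) = 28, t = -6 − 3·55 = -171  (check: 849·28 + 139·(-171) = 3)
  q = 1: r = 1, s = -9 − 1·28 = -37, t = 55 − 1·(-171) = 226  (check: 849·(-37) + 139·226 = 1)
The row with r = 1 (the gcd) gives the Bezout coefficients s = -37, t = 226.
Result: 849 · (-37) + 139 · (226) = 1.

gcd(849, 139) = 1; s = -37, t = 226 (check: 849·(-37) + 139·226 = 1).


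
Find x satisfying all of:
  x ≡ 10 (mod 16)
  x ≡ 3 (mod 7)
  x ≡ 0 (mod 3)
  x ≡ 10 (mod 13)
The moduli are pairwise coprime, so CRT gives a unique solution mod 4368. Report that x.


Product of moduli M = 16 · 7 · 3 · 13 = 4368.
Merge one congruence at a time:
  Start: x ≡ 10 (mod 16).
  Combine with x ≡ 3 (mod 7); new modulus lcm = 112.
    Write x = 10 + 16·t and substitute into x ≡ 3 (mod 7): 16·t ≡ 3 − 10 = -7 (mod 7).
    Reduce coefficients mod 7: 2·t ≡ 0 (mod 7).
    The inverse of 2 mod 7 is 4 (since 2·4 = 8 = 1·7 + 1), so t ≡ 4·0 = 0 ≡ 0 (mod 7).
    Then x = 10 + 16·0 = 10, valid modulo lcm(16, 7) = 112: x ≡ 10 (mod 112).
  Combine with x ≡ 0 (mod 3); new modulus lcm = 336.
    Write x = 10 + 112·t and substitute into x ≡ 0 (mod 3): 112·t ≡ 0 − 10 = -10 (mod 3).
    Reduce coefficients mod 3: 1·t ≡ 2 (mod 3).
    So t ≡ 2 (mod 3).
    Then x = 10 + 112·2 = 234, valid modulo lcm(112, 3) = 336: x ≡ 234 (mod 336).
  Combine with x ≡ 10 (mod 13); new modulus lcm = 4368.
    Write x = 234 + 336·t and substitute into x ≡ 10 (mod 13): 336·t ≡ 10 − 234 = -224 (mod 13).
    Reduce coefficients mod 13: 11·t ≡ 10 (mod 13).
    The inverse of 11 mod 13 is 6 (since 11·6 = 66 = 5·13 + 1), so t ≡ 6·10 = 60 ≡ 8 (mod 13).
    Then x = 234 + 336·8 = 2922, valid modulo lcm(336, 13) = 4368: x ≡ 2922 (mod 4368).
Verify against each original: 2922 mod 16 = 10, 2922 mod 7 = 3, 2922 mod 3 = 0, 2922 mod 13 = 10.

x ≡ 2922 (mod 4368).


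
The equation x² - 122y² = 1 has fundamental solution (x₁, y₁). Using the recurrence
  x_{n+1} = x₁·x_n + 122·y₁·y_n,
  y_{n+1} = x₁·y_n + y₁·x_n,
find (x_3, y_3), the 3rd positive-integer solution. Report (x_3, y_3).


Step 1: Find the fundamental solution (x₁, y₁) of x² - 122y² = 1.
  Expand √122 as a continued fraction. a₀ = ⌊√122⌋ = 11; iterate m_{k+1} = d_k·a_k − m_k, d_{k+1} = (122 − m_{k+1}²)/d_k, a_{k+1} = ⌊(a₀ + m_{k+1})/d_{k+1}⌋ (starting m₀ = 0, d₀ = 1), with convergents p_k = a_k·p_{k-1} + p_{k-2}, q_k = a_k·q_{k-1} + q_{k-2} (p₋₁ = 1, q₋₁ = 0):
  k = 0: a₀ = 11; p₀/q₀ = 11/1; p₀² − 122·q₀² = 121 − 122 = -1.
  k = 1: m = 11, d = 1, a = ⌊(11 + 11)/1⌋ = 22; p/q = (22·11 + 1)/(22·1 + 0) = 243/22; p² − 122·q² = 59049 − 59048 = 1.
  The first convergent with p² − 122·q² = 1 gives the fundamental solution (x₁, y₁) = (243, 22).
Step 2: Apply the recurrence (x_{n+1}, y_{n+1}) = (x₁x_n + 122y₁y_n, x₁y_n + y₁x_n) repeatedly.
  From (x_1, y_1) = (243, 22): x_2 = 243·243 + 122·22·22 = 118097; y_2 = 243·22 + 22·243 = 10692.
  From (x_2, y_2) = (118097, 10692): x_3 = 243·118097 + 122·22·10692 = 57394899; y_3 = 243·10692 + 22·118097 = 5196290.
Step 3: Verify x_3² - 122·y_3² = 3294174431220201 - 3294174431220200 = 1 (should be 1). ✓

(x_1, y_1) = (243, 22); (x_3, y_3) = (57394899, 5196290).


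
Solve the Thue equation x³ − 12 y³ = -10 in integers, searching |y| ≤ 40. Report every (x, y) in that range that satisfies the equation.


The equation is x³ - 12y³ = -10. For fixed y, x³ = 12·y³ − 10, so a solution requires the RHS to be a perfect cube.
Strategy: iterate y from -40 to 40, compute RHS = 12·y³ − 10, and check whether it is a (positive or negative) perfect cube.
Check small values of y:
  y = 0: RHS = -10 is not a perfect cube.
  y = 1: RHS = 2 is not a perfect cube.
  y = -1: RHS = -22 is not a perfect cube.
  y = 2: RHS = 86 is not a perfect cube.
  y = -2: RHS = -106 is not a perfect cube.
  y = 3: RHS = 314 is not a perfect cube.
  y = -3: RHS = -334 is not a perfect cube.
Continuing the search up to |y| = 40 finds no solutions either.
No (x, y) in the scanned range satisfies the equation.

No integer solutions with |y| ≤ 40.


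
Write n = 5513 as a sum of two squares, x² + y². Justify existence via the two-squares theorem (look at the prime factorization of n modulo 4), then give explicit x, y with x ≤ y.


Step 1: Factor n = 5513 = 37 · 149.
Step 2: Check the mod-4 condition on each prime factor: 37 ≡ 1 (mod 4), exponent 1; 149 ≡ 1 (mod 4), exponent 1.
All primes ≡ 3 (mod 4) appear to even exponent (or don't appear), so by the two-squares theorem n IS expressible as a sum of two squares.
Step 3: Build a representation. Here n = 37 · 149 is a product of primes ≡ 1 (mod 4). Each prime p ≡ 1 (mod 4) is itself a sum of two squares; find a² by testing p − a² for a perfect square:
  37: 37 − 1² = 36 = 6² ⇒ 37 = 1² + 6².
  149: 149 − 1² = 148, 149 − 2² = 145, 149 − 3² = 140, 149 − 4² = 133, 149 − 5² = 124, 149 − 6² = 113, 149 − 7² = 100 = 10² ⇒ 149 = 7² + 10².
  Combine using the Brahmagupta–Fibonacci identity (a² + b²)(c² + d²) = (ac − bd)² + (ad + bc)² = (ac + bd)² + (ad − bc)²:
  37 · 149 = 5513: from (1² + 6²)(7² + 10²), take (1·7 − 6·10, 1·10 + 6·7) = (7 − 60, 10 + 42) = (-53, 52); dropping signs (only squares matter) gives (53, 52); check 53² + 52² = 2809 + 2704 = 5513 ✓.
Step 4: Order so x ≤ y and verify: 52² + 53² = 2704 + 2809 = 5513 = n. ✓

n = 5513 = 52² + 53² (one valid representation with x ≤ y).


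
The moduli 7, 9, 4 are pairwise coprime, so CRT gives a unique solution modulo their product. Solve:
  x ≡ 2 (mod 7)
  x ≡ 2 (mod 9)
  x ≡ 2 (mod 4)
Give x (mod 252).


Moduli 7, 9, 4 are pairwise coprime; by CRT there is a unique solution modulo M = 7 · 9 · 4 = 252.
Solve pairwise, accumulating the modulus:
  Start with x ≡ 2 (mod 7).
  Combine with x ≡ 2 (mod 9): since gcd(7, 9) = 1, we get a unique residue mod 63.
    Write x = 2 + 7·t and substitute into x ≡ 2 (mod 9): 7·t ≡ 2 − 2 = 0 (mod 9).
    The inverse of 7 mod 9 is 4 (since 7·4 = 28 = 3·9 + 1), so t ≡ 4·0 = 0 ≡ 0 (mod 9).
    Then x = 2 + 7·0 = 2, valid modulo lcm(7, 9) = 63: x ≡ 2 (mod 63).
  Combine with x ≡ 2 (mod 4): since gcd(63, 4) = 1, we get a unique residue mod 252.
    Write x = 2 + 63·t and substitute into x ≡ 2 (mod 4): 63·t ≡ 2 − 2 = 0 (mod 4).
    Reduce coefficients mod 4: 3·t ≡ 0 (mod 4).
    The inverse of 3 mod 4 is 3 (since 3·3 = 9 = 2·4 + 1), so t ≡ 3·0 = 0 ≡ 0 (mod 4).
    Then x = 2 + 63·0 = 2, valid modulo lcm(63, 4) = 252: x ≡ 2 (mod 252).
Verify: 2 mod 7 = 2 ✓, 2 mod 9 = 2 ✓, 2 mod 4 = 2 ✓.

x ≡ 2 (mod 252).


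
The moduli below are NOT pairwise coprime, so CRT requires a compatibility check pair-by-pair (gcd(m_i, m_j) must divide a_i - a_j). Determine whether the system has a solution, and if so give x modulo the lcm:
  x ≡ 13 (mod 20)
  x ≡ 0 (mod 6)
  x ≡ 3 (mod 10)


Moduli 20, 6, 10 are not pairwise coprime, so CRT works modulo lcm(m_i) when all pairwise compatibility conditions hold.
Pairwise compatibility: gcd(m_i, m_j) must divide a_i - a_j for every pair.
Merge one congruence at a time:
  Start: x ≡ 13 (mod 20).
  Combine with x ≡ 0 (mod 6): gcd(20, 6) = 2, and 0 - 13 = -13 is NOT divisible by 2.
    ⇒ system is inconsistent (no integer solution).

No solution (the system is inconsistent).


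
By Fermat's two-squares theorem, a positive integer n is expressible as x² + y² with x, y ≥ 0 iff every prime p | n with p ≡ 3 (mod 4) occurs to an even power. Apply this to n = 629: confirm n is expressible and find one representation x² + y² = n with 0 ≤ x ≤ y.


Step 1: Factor n = 629 = 17 · 37.
Step 2: Check the mod-4 condition on each prime factor: 17 ≡ 1 (mod 4), exponent 1; 37 ≡ 1 (mod 4), exponent 1.
All primes ≡ 3 (mod 4) appear to even exponent (or don't appear), so by the two-squares theorem n IS expressible as a sum of two squares.
Step 3: Build a representation. Here n = 17 · 37 is a product of primes ≡ 1 (mod 4). Each prime p ≡ 1 (mod 4) is itself a sum of two squares; find a² by testing p − a² for a perfect square:
  17: 17 − 1² = 16 = 4² ⇒ 17 = 1² + 4².
  37: 37 − 1² = 36 = 6² ⇒ 37 = 1² + 6².
  Combine using the Brahmagupta–Fibonacci identity (a² + b²)(c² + d²) = (ac − bd)² + (ad + bc)² = (ac + bd)² + (ad − bc)²:
  17 · 37 = 629: from (1² + 4²)(1² + 6²), take (1·1 − 4·6, 1·6 + 4·1) = (1 − 24, 6 + 4) = (-23, 10); dropping signs (only squares matter) gives (23, 10); check 23² + 10² = 529 + 100 = 629 ✓.
Step 4: Order so x ≤ y and verify: 10² + 23² = 100 + 529 = 629 = n. ✓

n = 629 = 10² + 23² (one valid representation with x ≤ y).


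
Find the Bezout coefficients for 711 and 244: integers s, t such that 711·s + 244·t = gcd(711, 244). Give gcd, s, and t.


Euclidean algorithm on (711, 244) — divide until remainder is 0:
  711 = 2 · 244 + 223
  244 = 1 · 223 + 21
  223 = 10 · 21 + 13
  21 = 1 · 13 + 8
  13 = 1 · 8 + 5
  8 = 1 · 5 + 3
  5 = 1 · 3 + 2
  3 = 1 · 2 + 1
  2 = 2 · 1 + 0
gcd(711, 244) = 1.
Track Bezout coefficients alongside the remainders: start with r₀ = 711 = a·1 + b·0 (s = 1, t = 0) and r₁ = 244 = a·0 + b·1 (s = 0, t = 1); each new remainder r_{k+1} = r_{k-1} − q_k·r_k inherits s_{k+1} = s_{k-1} − q_k·s_k, t_{k+1} = t_{k-1} − q_k·t_k, so r_k = a·s_k + b·t_k at every step:
  q = 2: r = 223, s = 1 − 2·0 = 1, t = 0 − 2·1 = -2  (check: 711·1 + 244·(-2) = 223)
  q = 1: r = 21, s = 0 − 1·1 = -1, t = 1 − 1·(-2) = 3  (check: 711·(-1) + 244·3 = 21)
  q = 10: r = 13, s = 1 − 10·(-1) = 11, t = -2 − 10·3 = -32  (check: 711·11 + 244·(-32) = 13)
  q = 1: r = 8, s = -1 − 1·11 = -12, t = 3 − 1·(-32) = 35  (check: 711·(-12) + 244·35 = 8)
  q = 1: r = 5, s = 11 − 1·(-12) = 23, t = -32 − 1·35 = -67  (check: 711·23 + 244·(-67) = 5)
  q = 1: r = 3, s = -12 − 1·23 = -35, t = 35 − 1·(-67) = 102  (check: 711·(-35) + 244·102 = 3)
  q = 1: r = 2, s = 23 − 1·(-35) = 58, t = -67 − 1·102 = -169  (check: 711·58 + 244·(-169) = 2)
  q = 1: r = 1, s = -35 − 1·58 = -93, t = 102 − 1·(-169) = 271  (check: 711·(-93) + 244·271 = 1)
The row with r = 1 (the gcd) gives the Bezout coefficients s = -93, t = 271.
Result: 711 · (-93) + 244 · (271) = 1.

gcd(711, 244) = 1; s = -93, t = 271 (check: 711·(-93) + 244·271 = 1).


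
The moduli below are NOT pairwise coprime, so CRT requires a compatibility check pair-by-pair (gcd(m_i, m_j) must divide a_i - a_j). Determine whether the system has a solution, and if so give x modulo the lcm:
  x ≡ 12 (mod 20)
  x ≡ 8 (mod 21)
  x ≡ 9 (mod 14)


Moduli 20, 21, 14 are not pairwise coprime, so CRT works modulo lcm(m_i) when all pairwise compatibility conditions hold.
Pairwise compatibility: gcd(m_i, m_j) must divide a_i - a_j for every pair.
Merge one congruence at a time:
  Start: x ≡ 12 (mod 20).
  Combine with x ≡ 8 (mod 21): gcd(20, 21) = 1; 8 - 12 = -4, which IS divisible by 1, so compatible.
    Write x = 12 + 20·t and substitute into x ≡ 8 (mod 21): 20·t ≡ 8 − 12 = -4 (mod 21).
    Reduce coefficients mod 21: 20·t ≡ 17 (mod 21).
    The inverse of 20 mod 21 is 20 (since 20·20 = 400 = 19·21 + 1), so t ≡ 20·17 = 340 ≡ 4 (mod 21).
    Then x = 12 + 20·4 = 92, valid modulo lcm(20, 21) = 420: x ≡ 92 (mod 420).
  Combine with x ≡ 9 (mod 14): gcd(420, 14) = 14, and 9 - 92 = -83 is NOT divisible by 14.
    ⇒ system is inconsistent (no integer solution).

No solution (the system is inconsistent).


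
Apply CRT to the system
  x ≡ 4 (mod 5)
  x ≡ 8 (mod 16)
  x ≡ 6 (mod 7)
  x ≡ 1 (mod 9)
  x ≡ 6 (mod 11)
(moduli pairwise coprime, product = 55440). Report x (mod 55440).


Product of moduli M = 5 · 16 · 7 · 9 · 11 = 55440.
Merge one congruence at a time:
  Start: x ≡ 4 (mod 5).
  Combine with x ≡ 8 (mod 16); new modulus lcm = 80.
    Write x = 4 + 5·t and substitute into x ≡ 8 (mod 16): 5·t ≡ 8 − 4 = 4 (mod 16).
    The inverse of 5 mod 16 is 13 (since 5·13 = 65 = 4·16 + 1), so t ≡ 13·4 = 52 ≡ 4 (mod 16).
    Then x = 4 + 5·4 = 24, valid modulo lcm(5, 16) = 80: x ≡ 24 (mod 80).
  Combine with x ≡ 6 (mod 7); new modulus lcm = 560.
    Write x = 24 + 80·t and substitute into x ≡ 6 (mod 7): 80·t ≡ 6 − 24 = -18 (mod 7).
    Reduce coefficients mod 7: 3·t ≡ 3 (mod 7).
    The inverse of 3 mod 7 is 5 (since 3·5 = 15 = 2·7 + 1), so t ≡ 5·3 = 15 ≡ 1 (mod 7).
    Then x = 24 + 80·1 = 104, valid modulo lcm(80, 7) = 560: x ≡ 104 (mod 560).
  Combine with x ≡ 1 (mod 9); new modulus lcm = 5040.
    Write x = 104 + 560·t and substitute into x ≡ 1 (mod 9): 560·t ≡ 1 − 104 = -103 (mod 9).
    Reduce coefficients mod 9: 2·t ≡ 5 (mod 9).
    The inverse of 2 mod 9 is 5 (since 2·5 = 10 = 1·9 + 1), so t ≡ 5·5 = 25 ≡ 7 (mod 9).
    Then x = 104 + 560·7 = 4024, valid modulo lcm(560, 9) = 5040: x ≡ 4024 (mod 5040).
  Combine with x ≡ 6 (mod 11); new modulus lcm = 55440.
    Write x = 4024 + 5040·t and substitute into x ≡ 6 (mod 11): 5040·t ≡ 6 − 4024 = -4018 (mod 11).
    Reduce coefficients mod 11: 2·t ≡ 8 (mod 11).
    The inverse of 2 mod 11 is 6 (since 2·6 = 12 = 1·11 + 1), so t ≡ 6·8 = 48 ≡ 4 (mod 11).
    Then x = 4024 + 5040·4 = 24184, valid modulo lcm(5040, 11) = 55440: x ≡ 24184 (mod 55440).
Verify against each original: 24184 mod 5 = 4, 24184 mod 16 = 8, 24184 mod 7 = 6, 24184 mod 9 = 1, 24184 mod 11 = 6.

x ≡ 24184 (mod 55440).


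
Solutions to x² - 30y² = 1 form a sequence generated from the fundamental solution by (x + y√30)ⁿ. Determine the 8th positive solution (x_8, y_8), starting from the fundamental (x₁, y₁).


Step 1: Find the fundamental solution (x₁, y₁) of x² - 30y² = 1.
  Expand √30 as a continued fraction. a₀ = ⌊√30⌋ = 5; iterate m_{k+1} = d_k·a_k − m_k, d_{k+1} = (30 − m_{k+1}²)/d_k, a_{k+1} = ⌊(a₀ + m_{k+1})/d_{k+1}⌋ (starting m₀ = 0, d₀ = 1), with convergents p_k = a_k·p_{k-1} + p_{k-2}, q_k = a_k·q_{k-1} + q_{k-2} (p₋₁ = 1, q₋₁ = 0):
  k = 0: a₀ = 5; p₀/q₀ = 5/1; p₀² − 30·q₀² = 25 − 30 = -5.
  k = 1: m = 5, d = 5, a = ⌊(5 + 5)/5⌋ = 2; p/q = (2·5 + 1)/(2·1 + 0) = 11/2; p² − 30·q² = 121 − 120 = 1.
  The first convergent with p² − 30·q² = 1 gives the fundamental solution (x₁, y₁) = (11, 2).
Step 2: Apply the recurrence (x_{n+1}, y_{n+1}) = (x₁x_n + 30y₁y_n, x₁y_n + y₁x_n) repeatedly.
  From (x_1, y_1) = (11, 2): x_2 = 11·11 + 30·2·2 = 241; y_2 = 11·2 + 2·11 = 44.
  From (x_2, y_2) = (241, 44): x_3 = 11·241 + 30·2·44 = 5291; y_3 = 11·44 + 2·241 = 966.
  From (x_3, y_3) = (5291, 966): x_4 = 11·5291 + 30·2·966 = 116161; y_4 = 11·966 + 2·5291 = 21208.
  From (x_4, y_4) = (116161, 21208): x_5 = 11·116161 + 30·2·21208 = 2550251; y_5 = 11·21208 + 2·116161 = 465610.
  From (x_5, y_5) = (2550251, 465610): x_6 = 11·2550251 + 30·2·465610 = 55989361; y_6 = 11·465610 + 2·2550251 = 10222212.
  From (x_6, y_6) = (55989361, 10222212): x_7 = 11·55989361 + 30·2·10222212 = 1229215691; y_7 = 11·10222212 + 2·55989361 = 224423054.
  From (x_7, y_7) = (1229215691, 224423054): x_8 = 11·1229215691 + 30·2·224423054 = 26986755841; y_8 = 11·224423054 + 2·1229215691 = 4927084976.
Step 3: Verify x_8² - 30·y_8² = 728284990821747617281 - 728284990821747617280 = 1 (should be 1). ✓

(x_1, y_1) = (11, 2); (x_8, y_8) = (26986755841, 4927084976).


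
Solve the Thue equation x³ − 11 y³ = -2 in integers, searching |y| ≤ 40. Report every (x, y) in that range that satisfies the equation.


The equation is x³ - 11y³ = -2. For fixed y, x³ = 11·y³ − 2, so a solution requires the RHS to be a perfect cube.
Strategy: iterate y from -40 to 40, compute RHS = 11·y³ − 2, and check whether it is a (positive or negative) perfect cube.
Check small values of y:
  y = 0: RHS = -2 is not a perfect cube.
  y = 1: RHS = 9 is not a perfect cube.
  y = -1: RHS = -13 is not a perfect cube.
  y = 2: RHS = 86 is not a perfect cube.
  y = -2: RHS = -90 is not a perfect cube.
  y = 3: RHS = 295 is not a perfect cube.
  y = -3: RHS = -299 is not a perfect cube.
Continuing the search up to |y| = 40 finds no solutions either.
No (x, y) in the scanned range satisfies the equation.

No integer solutions with |y| ≤ 40.


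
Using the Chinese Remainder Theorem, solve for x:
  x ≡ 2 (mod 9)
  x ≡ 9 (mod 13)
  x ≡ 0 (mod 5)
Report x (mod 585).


Moduli 9, 13, 5 are pairwise coprime; by CRT there is a unique solution modulo M = 9 · 13 · 5 = 585.
Solve pairwise, accumulating the modulus:
  Start with x ≡ 2 (mod 9).
  Combine with x ≡ 9 (mod 13): since gcd(9, 13) = 1, we get a unique residue mod 117.
    Write x = 2 + 9·t and substitute into x ≡ 9 (mod 13): 9·t ≡ 9 − 2 = 7 (mod 13).
    The inverse of 9 mod 13 is 3 (since 9·3 = 27 = 2·13 + 1), so t ≡ 3·7 = 21 ≡ 8 (mod 13).
    Then x = 2 + 9·8 = 74, valid modulo lcm(9, 13) = 117: x ≡ 74 (mod 117).
  Combine with x ≡ 0 (mod 5): since gcd(117, 5) = 1, we get a unique residue mod 585.
    Write x = 74 + 117·t and substitute into x ≡ 0 (mod 5): 117·t ≡ 0 − 74 = -74 (mod 5).
    Reduce coefficients mod 5: 2·t ≡ 1 (mod 5).
    The inverse of 2 mod 5 is 3 (since 2·3 = 6 = 1·5 + 1), so t ≡ 3·1 = 3 ≡ 3 (mod 5).
    Then x = 74 + 117·3 = 425, valid modulo lcm(117, 5) = 585: x ≡ 425 (mod 585).
Verify: 425 mod 9 = 2 ✓, 425 mod 13 = 9 ✓, 425 mod 5 = 0 ✓.

x ≡ 425 (mod 585).


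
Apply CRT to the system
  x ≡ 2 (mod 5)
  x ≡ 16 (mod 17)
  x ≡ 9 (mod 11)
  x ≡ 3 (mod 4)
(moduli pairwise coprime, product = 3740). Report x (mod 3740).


Product of moduli M = 5 · 17 · 11 · 4 = 3740.
Merge one congruence at a time:
  Start: x ≡ 2 (mod 5).
  Combine with x ≡ 16 (mod 17); new modulus lcm = 85.
    Write x = 2 + 5·t and substitute into x ≡ 16 (mod 17): 5·t ≡ 16 − 2 = 14 (mod 17).
    The inverse of 5 mod 17 is 7 (since 5·7 = 35 = 2·17 + 1), so t ≡ 7·14 = 98 ≡ 13 (mod 17).
    Then x = 2 + 5·13 = 67, valid modulo lcm(5, 17) = 85: x ≡ 67 (mod 85).
  Combine with x ≡ 9 (mod 11); new modulus lcm = 935.
    Write x = 67 + 85·t and substitute into x ≡ 9 (mod 11): 85·t ≡ 9 − 67 = -58 (mod 11).
    Reduce coefficients mod 11: 8·t ≡ 8 (mod 11).
    The inverse of 8 mod 11 is 7 (since 8·7 = 56 = 5·11 + 1), so t ≡ 7·8 = 56 ≡ 1 (mod 11).
    Then x = 67 + 85·1 = 152, valid modulo lcm(85, 11) = 935: x ≡ 152 (mod 935).
  Combine with x ≡ 3 (mod 4); new modulus lcm = 3740.
    Write x = 152 + 935·t and substitute into x ≡ 3 (mod 4): 935·t ≡ 3 − 152 = -149 (mod 4).
    Reduce coefficients mod 4: 3·t ≡ 3 (mod 4).
    The inverse of 3 mod 4 is 3 (since 3·3 = 9 = 2·4 + 1), so t ≡ 3·3 = 9 ≡ 1 (mod 4).
    Then x = 152 + 935·1 = 1087, valid modulo lcm(935, 4) = 3740: x ≡ 1087 (mod 3740).
Verify against each original: 1087 mod 5 = 2, 1087 mod 17 = 16, 1087 mod 11 = 9, 1087 mod 4 = 3.

x ≡ 1087 (mod 3740).


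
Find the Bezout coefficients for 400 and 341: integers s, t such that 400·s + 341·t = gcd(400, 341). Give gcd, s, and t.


Euclidean algorithm on (400, 341) — divide until remainder is 0:
  400 = 1 · 341 + 59
  341 = 5 · 59 + 46
  59 = 1 · 46 + 13
  46 = 3 · 13 + 7
  13 = 1 · 7 + 6
  7 = 1 · 6 + 1
  6 = 6 · 1 + 0
gcd(400, 341) = 1.
Track Bezout coefficients alongside the remainders: start with r₀ = 400 = a·1 + b·0 (s = 1, t = 0) and r₁ = 341 = a·0 + b·1 (s = 0, t = 1); each new remainder r_{k+1} = r_{k-1} − q_k·r_k inherits s_{k+1} = s_{k-1} − q_k·s_k, t_{k+1} = t_{k-1} − q_k·t_k, so r_k = a·s_k + b·t_k at every step:
  q = 1: r = 59, s = 1 − 1·0 = 1, t = 0 − 1·1 = -1  (check: 400·1 + 341·(-1) = 59)
  q = 5: r = 46, s = 0 − 5·1 = -5, t = 1 − 5·(-1) = 6  (check: 400·(-5) + 341·6 = 46)
  q = 1: r = 13, s = 1 − 1·(-5) = 6, t = -1 − 1·6 = -7  (check: 400·6 + 341·(-7) = 13)
  q = 3: r = 7, s = -5 − 3·6 = -23, t = 6 − 3·(-7) = 27  (check: 400·(-23) + 341·27 = 7)
  q = 1: r = 6, s = 6 − 1·(-23) = 29, t = -7 − 1·27 = -34  (check: 400·29 + 341·(-34) = 6)
  q = 1: r = 1, s = -23 − 1·29 = -52, t = 27 − 1·(-34) = 61  (check: 400·(-52) + 341·61 = 1)
The row with r = 1 (the gcd) gives the Bezout coefficients s = -52, t = 61.
Result: 400 · (-52) + 341 · (61) = 1.

gcd(400, 341) = 1; s = -52, t = 61 (check: 400·(-52) + 341·61 = 1).


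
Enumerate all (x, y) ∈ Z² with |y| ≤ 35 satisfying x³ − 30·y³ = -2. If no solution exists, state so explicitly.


The equation is x³ - 30y³ = -2. For fixed y, x³ = 30·y³ − 2, so a solution requires the RHS to be a perfect cube.
Strategy: iterate y from -35 to 35, compute RHS = 30·y³ − 2, and check whether it is a (positive or negative) perfect cube.
Check small values of y:
  y = 0: RHS = -2 is not a perfect cube.
  y = 1: RHS = 28 is not a perfect cube.
  y = -1: RHS = -32 is not a perfect cube.
  y = 2: RHS = 238 is not a perfect cube.
  y = -2: RHS = -242 is not a perfect cube.
  y = 3: RHS = 808 is not a perfect cube.
  y = -3: RHS = -812 is not a perfect cube.
Continuing the search up to |y| = 35 finds no solutions either.
No (x, y) in the scanned range satisfies the equation.

No integer solutions with |y| ≤ 35.


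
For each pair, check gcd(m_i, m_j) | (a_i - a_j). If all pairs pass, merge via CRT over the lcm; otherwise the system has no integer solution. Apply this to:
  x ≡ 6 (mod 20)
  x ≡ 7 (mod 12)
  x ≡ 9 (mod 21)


Moduli 20, 12, 21 are not pairwise coprime, so CRT works modulo lcm(m_i) when all pairwise compatibility conditions hold.
Pairwise compatibility: gcd(m_i, m_j) must divide a_i - a_j for every pair.
Merge one congruence at a time:
  Start: x ≡ 6 (mod 20).
  Combine with x ≡ 7 (mod 12): gcd(20, 12) = 4, and 7 - 6 = 1 is NOT divisible by 4.
    ⇒ system is inconsistent (no integer solution).

No solution (the system is inconsistent).


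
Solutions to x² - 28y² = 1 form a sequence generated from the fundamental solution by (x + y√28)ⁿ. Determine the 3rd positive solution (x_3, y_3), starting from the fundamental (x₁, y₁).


Step 1: Find the fundamental solution (x₁, y₁) of x² - 28y² = 1.
  Expand √28 as a continued fraction. a₀ = ⌊√28⌋ = 5; iterate m_{k+1} = d_k·a_k − m_k, d_{k+1} = (28 − m_{k+1}²)/d_k, a_{k+1} = ⌊(a₀ + m_{k+1})/d_{k+1}⌋ (starting m₀ = 0, d₀ = 1), with convergents p_k = a_k·p_{k-1} + p_{k-2}, q_k = a_k·q_{k-1} + q_{k-2} (p₋₁ = 1, q₋₁ = 0):
  k = 0: a₀ = 5; p₀/q₀ = 5/1; p₀² − 28·q₀² = 25 − 28 = -3.
  k = 1: m = 5, d = 3, a = ⌊(5 + 5)/3⌋ = 3; p/q = (3·5 + 1)/(3·1 + 0) = 16/3; p² − 28·q² = 256 − 252 = 4.
  k = 2: m = 4, d = 4, a = ⌊(5 + 4)/4⌋ = 2; p/q = (2·16 + 5)/(2·3 + 1) = 37/7; p² − 28·q² = 1369 − 1372 = -3.
  k = 3: m = 4, d = 3, a = ⌊(5 + 4)/3⌋ = 3; p/q = (3·37 + 16)/(3·7 + 3) = 127/24; p² − 28·q² = 16129 − 16128 = 1.
  The first convergent with p² − 28·q² = 1 gives the fundamental solution (x₁, y₁) = (127, 24).
Step 2: Apply the recurrence (x_{n+1}, y_{n+1}) = (x₁x_n + 28y₁y_n, x₁y_n + y₁x_n) repeatedly.
  From (x_1, y_1) = (127, 24): x_2 = 127·127 + 28·24·24 = 32257; y_2 = 127·24 + 24·127 = 6096.
  From (x_2, y_2) = (32257, 6096): x_3 = 127·32257 + 28·24·6096 = 8193151; y_3 = 127·6096 + 24·32257 = 1548360.
Step 3: Verify x_3² - 28·y_3² = 67127723308801 - 67127723308800 = 1 (should be 1). ✓

(x_1, y_1) = (127, 24); (x_3, y_3) = (8193151, 1548360).


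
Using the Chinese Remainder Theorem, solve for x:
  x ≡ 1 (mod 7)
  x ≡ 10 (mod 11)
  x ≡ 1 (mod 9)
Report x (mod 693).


Moduli 7, 11, 9 are pairwise coprime; by CRT there is a unique solution modulo M = 7 · 11 · 9 = 693.
Solve pairwise, accumulating the modulus:
  Start with x ≡ 1 (mod 7).
  Combine with x ≡ 10 (mod 11): since gcd(7, 11) = 1, we get a unique residue mod 77.
    Write x = 1 + 7·t and substitute into x ≡ 10 (mod 11): 7·t ≡ 10 − 1 = 9 (mod 11).
    The inverse of 7 mod 11 is 8 (since 7·8 = 56 = 5·11 + 1), so t ≡ 8·9 = 72 ≡ 6 (mod 11).
    Then x = 1 + 7·6 = 43, valid modulo lcm(7, 11) = 77: x ≡ 43 (mod 77).
  Combine with x ≡ 1 (mod 9): since gcd(77, 9) = 1, we get a unique residue mod 693.
    Write x = 43 + 77·t and substitute into x ≡ 1 (mod 9): 77·t ≡ 1 − 43 = -42 (mod 9).
    Reduce coefficients mod 9: 5·t ≡ 3 (mod 9).
    The inverse of 5 mod 9 is 2 (since 5·2 = 10 = 1·9 + 1), so t ≡ 2·3 = 6 ≡ 6 (mod 9).
    Then x = 43 + 77·6 = 505, valid modulo lcm(77, 9) = 693: x ≡ 505 (mod 693).
Verify: 505 mod 7 = 1 ✓, 505 mod 11 = 10 ✓, 505 mod 9 = 1 ✓.

x ≡ 505 (mod 693).


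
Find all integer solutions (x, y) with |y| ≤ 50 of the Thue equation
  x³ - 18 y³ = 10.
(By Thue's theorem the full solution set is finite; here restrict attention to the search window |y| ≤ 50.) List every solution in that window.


The equation is x³ - 18y³ = 10. For fixed y, x³ = 18·y³ + 10, so a solution requires the RHS to be a perfect cube.
Strategy: iterate y from -50 to 50, compute RHS = 18·y³ + 10, and check whether it is a (positive or negative) perfect cube.
Check small values of y:
  y = 0: RHS = 10 is not a perfect cube.
  y = 1: RHS = 28 is not a perfect cube.
  y = -1: RHS = -8 = (-2)³ ⇒ x = -2 works.
  y = 2: RHS = 154 is not a perfect cube.
  y = -2: RHS = -134 is not a perfect cube.
  y = 3: RHS = 496 is not a perfect cube.
  y = -3: RHS = -476 is not a perfect cube.
Continuing the search up to |y| = 50 finds no further solutions beyond those listed.
Collected solutions: (-2, -1).

Solutions (with |y| ≤ 50): (-2, -1).


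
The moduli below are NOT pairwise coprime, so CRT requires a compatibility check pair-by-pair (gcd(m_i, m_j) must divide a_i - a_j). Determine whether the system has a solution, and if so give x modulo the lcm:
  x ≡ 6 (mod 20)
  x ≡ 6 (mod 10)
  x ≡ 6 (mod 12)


Moduli 20, 10, 12 are not pairwise coprime, so CRT works modulo lcm(m_i) when all pairwise compatibility conditions hold.
Pairwise compatibility: gcd(m_i, m_j) must divide a_i - a_j for every pair.
Merge one congruence at a time:
  Start: x ≡ 6 (mod 20).
  Combine with x ≡ 6 (mod 10): gcd(20, 10) = 10; 6 - 6 = 0, which IS divisible by 10, so compatible.
    Write x = 6 + 20·t and substitute into x ≡ 6 (mod 10): 20·t ≡ 6 − 6 = 0 (mod 10).
    Divide the congruence (and modulus) by g = 10: 2·t ≡ 0 (mod 1).
    Modulo 1 every t works; take t = 0.
    Then x = 6 + 20·0 = 6, valid modulo lcm(20, 10) = 20: x ≡ 6 (mod 20).
  Combine with x ≡ 6 (mod 12): gcd(20, 12) = 4; 6 - 6 = 0, which IS divisible by 4, so compatible.
    Write x = 6 + 20·t and substitute into x ≡ 6 (mod 12): 20·t ≡ 6 − 6 = 0 (mod 12).
    Divide the congruence (and modulus) by g = 4: 5·t ≡ 0 (mod 3).
    Reduce coefficients mod 3: 2·t ≡ 0 (mod 3).
    The inverse of 2 mod 3 is 2 (since 2·2 = 4 = 1·3 + 1), so t ≡ 2·0 = 0 ≡ 0 (mod 3).
    Then x = 6 + 20·0 = 6, valid modulo lcm(20, 12) = 60: x ≡ 6 (mod 60).
Verify: 6 mod 20 = 6, 6 mod 10 = 6, 6 mod 12 = 6.

x ≡ 6 (mod 60).


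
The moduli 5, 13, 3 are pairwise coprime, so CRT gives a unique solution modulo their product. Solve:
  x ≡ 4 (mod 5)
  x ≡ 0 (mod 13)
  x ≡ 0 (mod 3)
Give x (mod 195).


Moduli 5, 13, 3 are pairwise coprime; by CRT there is a unique solution modulo M = 5 · 13 · 3 = 195.
Solve pairwise, accumulating the modulus:
  Start with x ≡ 4 (mod 5).
  Combine with x ≡ 0 (mod 13): since gcd(5, 13) = 1, we get a unique residue mod 65.
    Write x = 4 + 5·t and substitute into x ≡ 0 (mod 13): 5·t ≡ 0 − 4 = -4 (mod 13).
    Reduce coefficients mod 13: 5·t ≡ 9 (mod 13).
    The inverse of 5 mod 13 is 8 (since 5·8 = 40 = 3·13 + 1), so t ≡ 8·9 = 72 ≡ 7 (mod 13).
    Then x = 4 + 5·7 = 39, valid modulo lcm(5, 13) = 65: x ≡ 39 (mod 65).
  Combine with x ≡ 0 (mod 3): since gcd(65, 3) = 1, we get a unique residue mod 195.
    Write x = 39 + 65·t and substitute into x ≡ 0 (mod 3): 65·t ≡ 0 − 39 = -39 (mod 3).
    Reduce coefficients mod 3: 2·t ≡ 0 (mod 3).
    The inverse of 2 mod 3 is 2 (since 2·2 = 4 = 1·3 + 1), so t ≡ 2·0 = 0 ≡ 0 (mod 3).
    Then x = 39 + 65·0 = 39, valid modulo lcm(65, 3) = 195: x ≡ 39 (mod 195).
Verify: 39 mod 5 = 4 ✓, 39 mod 13 = 0 ✓, 39 mod 3 = 0 ✓.

x ≡ 39 (mod 195).


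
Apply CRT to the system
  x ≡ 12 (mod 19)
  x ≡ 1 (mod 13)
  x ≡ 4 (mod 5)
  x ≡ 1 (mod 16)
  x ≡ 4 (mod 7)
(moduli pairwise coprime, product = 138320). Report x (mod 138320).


Product of moduli M = 19 · 13 · 5 · 16 · 7 = 138320.
Merge one congruence at a time:
  Start: x ≡ 12 (mod 19).
  Combine with x ≡ 1 (mod 13); new modulus lcm = 247.
    Write x = 12 + 19·t and substitute into x ≡ 1 (mod 13): 19·t ≡ 1 − 12 = -11 (mod 13).
    Reduce coefficients mod 13: 6·t ≡ 2 (mod 13).
    The inverse of 6 mod 13 is 11 (since 6·11 = 66 = 5·13 + 1), so t ≡ 11·2 = 22 ≡ 9 (mod 13).
    Then x = 12 + 19·9 = 183, valid modulo lcm(19, 13) = 247: x ≡ 183 (mod 247).
  Combine with x ≡ 4 (mod 5); new modulus lcm = 1235.
    Write x = 183 + 247·t and substitute into x ≡ 4 (mod 5): 247·t ≡ 4 − 183 = -179 (mod 5).
    Reduce coefficients mod 5: 2·t ≡ 1 (mod 5).
    The inverse of 2 mod 5 is 3 (since 2·3 = 6 = 1·5 + 1), so t ≡ 3·1 = 3 ≡ 3 (mod 5).
    Then x = 183 + 247·3 = 924, valid modulo lcm(247, 5) = 1235: x ≡ 924 (mod 1235).
  Combine with x ≡ 1 (mod 16); new modulus lcm = 19760.
    Write x = 924 + 1235·t and substitute into x ≡ 1 (mod 16): 1235·t ≡ 1 − 924 = -923 (mod 16).
    Reduce coefficients mod 16: 3·t ≡ 5 (mod 16).
    The inverse of 3 mod 16 is 11 (since 3·11 = 33 = 2·16 + 1), so t ≡ 11·5 = 55 ≡ 7 (mod 16).
    Then x = 924 + 1235·7 = 9569, valid modulo lcm(1235, 16) = 19760: x ≡ 9569 (mod 19760).
  Combine with x ≡ 4 (mod 7); new modulus lcm = 138320.
    Write x = 9569 + 19760·t and substitute into x ≡ 4 (mod 7): 19760·t ≡ 4 − 9569 = -9565 (mod 7).
    Reduce coefficients mod 7: 6·t ≡ 4 (mod 7).
    The inverse of 6 mod 7 is 6 (since 6·6 = 36 = 5·7 + 1), so t ≡ 6·4 = 24 ≡ 3 (mod 7).
    Then x = 9569 + 19760·3 = 68849, valid modulo lcm(19760, 7) = 138320: x ≡ 68849 (mod 138320).
Verify against each original: 68849 mod 19 = 12, 68849 mod 13 = 1, 68849 mod 5 = 4, 68849 mod 16 = 1, 68849 mod 7 = 4.

x ≡ 68849 (mod 138320).
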